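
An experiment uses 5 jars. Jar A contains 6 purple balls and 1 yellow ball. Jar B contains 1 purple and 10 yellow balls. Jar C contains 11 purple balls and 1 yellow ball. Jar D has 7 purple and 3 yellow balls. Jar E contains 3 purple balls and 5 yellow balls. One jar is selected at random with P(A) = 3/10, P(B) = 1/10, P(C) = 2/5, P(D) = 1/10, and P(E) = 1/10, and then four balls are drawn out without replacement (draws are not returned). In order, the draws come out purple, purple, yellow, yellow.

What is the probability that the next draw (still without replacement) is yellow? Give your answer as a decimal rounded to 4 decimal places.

For each hypothesis, P(data | H) works out to: P(data | jar A) = (6/7)(5/6)(1/5)(0/4) = 0; P(data | jar B) = (1/11)(0/10) = 0; P(data | jar C) = (11/12)(10/11)(1/10)(0/9) = 0; P(data | jar D) = (7/10)(6/9)(3/8)(2/7) = 0.05; P(data | jar E) = (3/8)(2/7)(5/6)(4/5) = 0.071429.
Multiplying each by its prior: 3/10 · 0 = 0, 1/10 · 0 = 0, 2/5 · 0 = 0, 1/10 · 0.05 = 0.005, 1/10 · 0.071429 = 0.0071429; with total 0.012143.
Dividing through by the total gives posterior P(jar A | data) = 0, P(jar B | data) = 0, P(jar C | data) = 0, P(jar D | data) = 0.41176, P(jar E | data) = 0.58824.
So P(yellow next | data) = Σ P(yellow next | H) P(H | data) = (1/6)(0.41176) + (3/4)(0.58824) = 0.5098.

0.5098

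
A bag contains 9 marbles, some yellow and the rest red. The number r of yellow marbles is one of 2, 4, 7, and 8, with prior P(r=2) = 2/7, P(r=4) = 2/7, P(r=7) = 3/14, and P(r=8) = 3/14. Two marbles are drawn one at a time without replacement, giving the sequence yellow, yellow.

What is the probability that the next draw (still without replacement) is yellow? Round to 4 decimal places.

Under each hypothesis, the probability of the observed sequence is: P(data | r = 2) = (2/9)(1/8) = 1/36; P(data | r = 4) = (4/9)(3/8) = 1/6; P(data | r = 7) = (7/9)(6/8) = 7/12; P(data | r = 8) = (8/9)(7/8) = 7/9.
The prior-weighted likelihoods are 2/7 · 1/36 = 1/126, 2/7 · 1/6 = 1/21, 3/14 · 7/12 = 1/8, 3/14 · 7/9 = 1/6; with total 25/72.
Normalising, the posterior is P(r = 2 | data) = 0.022857, P(r = 4 | data) = 0.13714, P(r = 7 | data) = 0.36, P(r = 8 | data) = 0.48.
So P(yellow next | data) = Σ P(yellow next | H) P(H | data) = (0)(0.022857) + (2/7)(0.13714) + (5/7)(0.36) + (6/7)(0.48) = 0.70776.

0.7078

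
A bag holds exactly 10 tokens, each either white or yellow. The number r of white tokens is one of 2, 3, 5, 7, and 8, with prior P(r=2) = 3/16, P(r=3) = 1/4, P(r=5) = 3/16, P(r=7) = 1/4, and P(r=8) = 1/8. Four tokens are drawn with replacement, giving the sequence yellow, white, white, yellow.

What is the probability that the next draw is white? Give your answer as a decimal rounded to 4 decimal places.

Under each hypothesis, the probability of the observed sequence is: P(data | r = 2) = (8/10)(2/10)(2/10)(8/10) = 0.0256; P(data | r = 3) = (7/10)(3/10)(3/10)(7/10) = 0.0441; P(data | r = 5) = (5/10)(5/10)(5/10)(5/10) = 0.0625; P(data | r = 7) = (3/10)(7/10)(7/10)(3/10) = 0.0441; P(data | r = 8) = (2/10)(8/10)(8/10)(2/10) = 0.0256.
Weighting by the prior gives 3/16 · 0.0256 = 0.0048, 1/4 · 0.0441 = 0.011025, 3/16 · 0.0625 = 0.011719, 1/4 · 0.0441 = 0.011025, 1/8 · 0.0256 = 0.0032; summing to 0.041769.
The posterior is then P(r = 2 | data) = 0.11492, P(r = 3 | data) = 0.26395, P(r = 5 | data) = 0.28056, P(r = 7 | data) = 0.26395, P(r = 8 | data) = 0.076612.
The predictive probability is P(white next | data) = (1/5)(0.11492) + (3/10)(0.26395) + (1/2)(0.28056) + (7/10)(0.26395) + (4/5)(0.076612) = 0.48851.

0.4885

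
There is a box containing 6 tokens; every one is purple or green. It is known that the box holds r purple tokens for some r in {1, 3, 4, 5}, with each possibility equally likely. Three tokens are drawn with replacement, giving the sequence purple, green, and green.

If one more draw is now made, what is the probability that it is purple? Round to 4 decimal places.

Under each hypothesis, the probability of the observed sequence is: P(data | r = 1) = (1/6)(5/6)(5/6) = 25/216; P(data | r = 3) = (3/6)(3/6)(3/6) = 1/8; P(data | r = 4) = (4/6)(2/6)(2/6) = 2/27; P(data | r = 5) = (5/6)(1/6)(1/6) = 5/216.
Weighting by the prior gives 1/4 · 25/216 = 25/864, 1/4 · 1/8 = 1/32, 1/4 · 2/27 = 1/54, 1/4 · 5/216 = 5/864; with total 73/864.
The posterior is then P(r = 1 | data) = 25/73, P(r = 3 | data) = 27/73, P(r = 4 | data) = 16/73, P(r = 5 | data) = 5/73.
So P(purple next | data) = Σ P(purple next | H) P(H | data) = (1/6)(25/73) + (1/2)(27/73) + (2/3)(16/73) + (5/6)(5/73) = 65/146.

0.4452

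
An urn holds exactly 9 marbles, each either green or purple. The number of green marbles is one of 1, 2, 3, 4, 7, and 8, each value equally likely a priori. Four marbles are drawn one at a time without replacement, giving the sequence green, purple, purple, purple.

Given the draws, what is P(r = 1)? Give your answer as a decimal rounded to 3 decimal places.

For each hypothesis, P(data | H) works out to: P(data | r = 1) = (1/9)(8/8)(7/7)(6/6) = 0.11111; P(data | r = 2) = (2/9)(7/8)(6/7)(5/6) = 0.13889; P(data | r = 3) = (3/9)(6/8)(5/7)(4/6) = 0.11905; P(data | r = 4) = (4/9)(5/8)(4/7)(3/6) = 0.079365; P(data | r = 7) = (7/9)(2/8)(1/7)(0/6) = 0; P(data | r = 8) = (8/9)(1/8)(0/7) = 0.
The prior-weighted likelihoods are 1/6 · 0.11111 = 0.018519, 1/6 · 0.13889 = 0.023148, 1/6 · 0.11905 = 0.019841, 1/6 · 0.079365 = 0.013228, 1/6 · 0 = 0, 1/6 · 0 = 0; summing to 0.074735.
So P(r = 1 | data) = (0.018519) / (0.074735) = 0.24779.

0.248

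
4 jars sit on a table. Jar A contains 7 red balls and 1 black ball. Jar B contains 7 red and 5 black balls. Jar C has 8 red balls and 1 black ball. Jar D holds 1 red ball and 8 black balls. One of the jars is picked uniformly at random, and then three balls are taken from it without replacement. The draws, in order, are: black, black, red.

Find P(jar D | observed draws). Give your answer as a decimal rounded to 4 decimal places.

0.5116

Under each hypothesis, the probability of the observed sequence is: P(data | jar A) = (1/8)(0/7) = 0; P(data | jar B) = (5/12)(4/11)(7/10) = 7/66; P(data | jar C) = (1/9)(0/8) = 0; P(data | jar D) = (8/9)(7/8)(1/7) = 1/9.
Multiplying each by its prior: 1/4 · 0 = 0, 1/4 · 7/66 = 7/264, 1/4 · 0 = 0, 1/4 · 1/9 = 1/36; these sum to 43/792.
Therefore the posterior P(jar D | data) = (1/36) / (43/792) = 22/43.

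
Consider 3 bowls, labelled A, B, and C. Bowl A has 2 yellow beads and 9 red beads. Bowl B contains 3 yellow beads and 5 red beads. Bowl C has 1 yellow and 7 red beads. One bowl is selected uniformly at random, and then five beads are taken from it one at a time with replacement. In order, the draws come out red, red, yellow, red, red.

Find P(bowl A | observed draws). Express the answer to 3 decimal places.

0.384

Under each hypothesis, the probability of the observed sequence is: P(data | bowl A) = (9/11)(9/11)(2/11)(9/11)(9/11) = 0.081477; P(data | bowl B) = (5/8)(5/8)(3/8)(5/8)(5/8) = 0.05722; P(data | bowl C) = (7/8)(7/8)(1/8)(7/8)(7/8) = 0.073273.
Multiplying each by its prior: 1/3 · 0.081477 = 0.027159, 1/3 · 0.05722 = 0.019073, 1/3 · 0.073273 = 0.024424; with total 0.070657.
Hence P(bowl A | data) = (0.027159) / (0.070657) = 0.38438.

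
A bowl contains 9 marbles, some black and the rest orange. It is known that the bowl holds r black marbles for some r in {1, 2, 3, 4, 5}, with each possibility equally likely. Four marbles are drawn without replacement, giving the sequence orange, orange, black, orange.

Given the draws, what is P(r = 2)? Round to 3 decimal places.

For each hypothesis, P(data | H) works out to: P(data | r = 1) = (8/9)(7/8)(1/7)(6/6) = 1/9; P(data | r = 2) = (7/9)(6/8)(2/7)(5/6) = 5/36; P(data | r = 3) = (6/9)(5/8)(3/7)(4/6) = 5/42; P(data | r = 4) = (5/9)(4/8)(4/7)(3/6) = 5/63; P(data | r = 5) = (4/9)(3/8)(5/7)(2/6) = 5/126.
Weighting by the prior gives 1/5 · 1/9 = 1/45, 1/5 · 5/36 = 1/36, 1/5 · 5/42 = 1/42, 1/5 · 5/63 = 1/63, 1/5 · 5/126 = 1/126; summing to 41/420.
Hence P(r = 2 | data) = (1/36) / (41/420) = 35/123.

0.285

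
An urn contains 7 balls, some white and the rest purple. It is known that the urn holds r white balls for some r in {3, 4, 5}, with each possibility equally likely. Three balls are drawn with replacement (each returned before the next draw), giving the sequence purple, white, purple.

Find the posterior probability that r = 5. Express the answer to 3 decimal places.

For each hypothesis, P(data | H) works out to: P(data | r = 3) = (4/7)(3/7)(4/7) = 0.13994; P(data | r = 4) = (3/7)(4/7)(3/7) = 0.10496; P(data | r = 5) = (2/7)(5/7)(2/7) = 0.058309.
The prior-weighted likelihoods are 1/3 · 0.13994 = 0.046647, 1/3 · 0.10496 = 0.034985, 1/3 · 0.058309 = 0.019436; with total 0.10107.
So P(r = 5 | data) = (0.019436) / (0.10107) = 0.19231.

0.192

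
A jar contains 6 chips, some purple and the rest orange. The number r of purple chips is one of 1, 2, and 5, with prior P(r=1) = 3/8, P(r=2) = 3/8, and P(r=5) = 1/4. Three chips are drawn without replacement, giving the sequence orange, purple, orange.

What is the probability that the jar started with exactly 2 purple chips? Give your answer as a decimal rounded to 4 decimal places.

The likelihood of the observed sequence under each hypothesis: P(data | r = 1) = (5/6)(1/5)(4/4) = 1/6; P(data | r = 2) = (4/6)(2/5)(3/4) = 1/5; P(data | r = 5) = (1/6)(5/5)(0/4) = 0.
Multiplying each by its prior: 3/8 · 1/6 = 1/16, 3/8 · 1/5 = 3/40, 1/4 · 0 = 0; these sum to 11/80.
By Bayes' rule, P(r = 2 | data) = (3/40) / (11/80) = 6/11.

0.5455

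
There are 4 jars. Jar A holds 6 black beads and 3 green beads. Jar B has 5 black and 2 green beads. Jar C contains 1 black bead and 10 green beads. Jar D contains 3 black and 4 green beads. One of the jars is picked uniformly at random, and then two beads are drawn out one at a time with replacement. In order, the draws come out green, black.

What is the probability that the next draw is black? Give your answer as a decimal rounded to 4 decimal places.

Under each hypothesis, the probability of the observed sequence is: P(data | jar A) = (3/9)(6/9) = 0.22222; P(data | jar B) = (2/7)(5/7) = 0.20408; P(data | jar C) = (10/11)(1/11) = 0.082645; P(data | jar D) = (4/7)(3/7) = 0.2449.
Weighting by the prior gives 1/4 · 0.22222 = 0.055556, 1/4 · 0.20408 = 0.05102, 1/4 · 0.082645 = 0.020661, 1/4 · 0.2449 = 0.061224; these sum to 0.18846.
Dividing through by the total gives posterior P(jar A | data) = 0.29478, P(jar B | data) = 0.27072, P(jar C | data) = 0.10963, P(jar D | data) = 0.32486.
So P(black next | data) = Σ P(black next | H) P(H | data) = (2/3)(0.29478) + (5/7)(0.27072) + (1/11)(0.10963) + (3/7)(0.32486) = 0.53909.

0.5391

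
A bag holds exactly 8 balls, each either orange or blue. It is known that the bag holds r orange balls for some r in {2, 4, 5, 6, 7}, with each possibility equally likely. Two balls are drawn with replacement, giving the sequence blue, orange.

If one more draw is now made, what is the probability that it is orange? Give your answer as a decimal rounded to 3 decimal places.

0.573

Under each hypothesis, the probability of the observed sequence is: P(data | r = 2) = (6/8)(2/8) = 3/16; P(data | r = 4) = (4/8)(4/8) = 1/4; P(data | r = 5) = (3/8)(5/8) = 15/64; P(data | r = 6) = (2/8)(6/8) = 3/16; P(data | r = 7) = (1/8)(7/8) = 7/64.
Multiplying each by its prior: 1/5 · 3/16 = 3/80, 1/5 · 1/4 = 1/20, 1/5 · 15/64 = 3/64, 1/5 · 3/16 = 3/80, 1/5 · 7/64 = 7/320; with total 31/160.
The posterior is then P(r = 2 | data) = 6/31, P(r = 4 | data) = 8/31, P(r = 5 | data) = 15/62, P(r = 6 | data) = 6/31, P(r = 7 | data) = 7/62.
The predictive probability is P(orange next | data) = (1/4)(6/31) + (1/2)(8/31) + (5/8)(15/62) + (3/4)(6/31) + (7/8)(7/62) = 71/124.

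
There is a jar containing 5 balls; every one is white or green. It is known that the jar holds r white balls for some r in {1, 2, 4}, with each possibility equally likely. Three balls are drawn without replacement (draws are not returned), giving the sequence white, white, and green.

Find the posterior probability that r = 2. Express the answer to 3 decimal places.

0.333

The likelihood of the observed sequence under each hypothesis: P(data | r = 1) = (1/5)(0/4) = 0; P(data | r = 2) = (2/5)(1/4)(3/3) = 1/10; P(data | r = 4) = (4/5)(3/4)(1/3) = 1/5.
Multiplying each by its prior: 1/3 · 0 = 0, 1/3 · 1/10 = 1/30, 1/3 · 1/5 = 1/15; these sum to 1/10.
So P(r = 2 | data) = (1/30) / (1/10) = 1/3.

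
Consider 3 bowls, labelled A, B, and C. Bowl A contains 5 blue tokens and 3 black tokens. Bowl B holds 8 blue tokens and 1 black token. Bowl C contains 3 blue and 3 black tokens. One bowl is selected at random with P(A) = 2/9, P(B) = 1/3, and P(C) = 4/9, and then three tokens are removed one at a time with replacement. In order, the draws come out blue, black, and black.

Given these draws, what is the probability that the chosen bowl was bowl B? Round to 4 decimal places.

0.0465

The likelihood of the observed sequence under each hypothesis: P(data | bowl A) = (5/8)(3/8)(3/8) = 0.087891; P(data | bowl B) = (8/9)(1/9)(1/9) = 0.010974; P(data | bowl C) = (3/6)(3/6)(3/6) = 0.125.
Multiplying each by its prior: 2/9 · 0.087891 = 0.019531, 1/3 · 0.010974 = 0.003658, 4/9 · 0.125 = 0.055556; with total 0.078745.
Hence P(bowl B | data) = (0.003658) / (0.078745) = 0.046454.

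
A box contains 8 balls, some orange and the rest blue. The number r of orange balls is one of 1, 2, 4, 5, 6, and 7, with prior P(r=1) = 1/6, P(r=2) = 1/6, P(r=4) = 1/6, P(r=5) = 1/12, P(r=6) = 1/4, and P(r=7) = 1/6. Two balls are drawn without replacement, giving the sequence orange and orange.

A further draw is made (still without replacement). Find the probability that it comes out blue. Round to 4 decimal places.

The likelihood of the observed sequence under each hypothesis: P(data | r = 1) = (1/8)(0/7) = 0; P(data | r = 2) = (2/8)(1/7) = 1/28; P(data | r = 4) = (4/8)(3/7) = 3/14; P(data | r = 5) = (5/8)(4/7) = 5/14; P(data | r = 6) = (6/8)(5/7) = 15/28; P(data | r = 7) = (7/8)(6/7) = 3/4.
The prior-weighted likelihoods are 1/6 · 0 = 0, 1/6 · 1/28 = 1/168, 1/6 · 3/14 = 1/28, 1/12 · 5/14 = 5/168, 1/4 · 15/28 = 15/112, 1/6 · 3/4 = 1/8; these sum to 37/112.
The posterior is then P(r = 1 | data) = 0, P(r = 2 | data) = 2/111, P(r = 4 | data) = 4/37, P(r = 5 | data) = 10/111, P(r = 6 | data) = 15/37, P(r = 7 | data) = 14/37.
Averaging over the posterior, P(blue next | data) = (1)(2/111) + (2/3)(4/37) + (1/2)(10/111) + (1/3)(15/37) + (1/6)(14/37) = 1/3.

0.3333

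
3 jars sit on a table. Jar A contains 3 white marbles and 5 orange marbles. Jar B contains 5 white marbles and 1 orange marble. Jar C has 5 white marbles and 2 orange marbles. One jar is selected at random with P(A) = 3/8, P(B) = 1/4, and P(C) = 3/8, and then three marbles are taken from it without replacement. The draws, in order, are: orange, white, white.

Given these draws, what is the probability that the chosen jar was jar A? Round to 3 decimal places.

Under each hypothesis, the probability of the observed sequence is: P(data | jar A) = (5/8)(3/7)(2/6) = 0.089286; P(data | jar B) = (1/6)(5/5)(4/4) = 0.16667; P(data | jar C) = (2/7)(5/6)(4/5) = 0.19048.
The prior-weighted likelihoods are 3/8 · 0.089286 = 0.033482, 1/4 · 0.16667 = 0.041667, 3/8 · 0.19048 = 0.071429; these sum to 0.14658.
So P(jar A | data) = (0.033482) / (0.14658) = 0.22843.

0.228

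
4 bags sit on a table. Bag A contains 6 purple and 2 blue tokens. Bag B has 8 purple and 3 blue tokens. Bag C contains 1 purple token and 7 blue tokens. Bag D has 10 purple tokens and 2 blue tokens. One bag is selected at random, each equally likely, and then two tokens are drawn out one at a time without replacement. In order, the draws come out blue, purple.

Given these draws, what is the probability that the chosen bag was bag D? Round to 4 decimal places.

0.2137

Compute the likelihood of the observed sequence for each case: P(data | bag A) = (2/8)(6/7) = 0.21429; P(data | bag B) = (3/11)(8/10) = 0.21818; P(data | bag C) = (7/8)(1/7) = 0.125; P(data | bag D) = (2/12)(10/11) = 0.15152.
Weighting by the prior gives 1/4 · 0.21429 = 0.053571, 1/4 · 0.21818 = 0.054545, 1/4 · 0.125 = 0.03125, 1/4 · 0.15152 = 0.037879; these sum to 0.17725.
So P(bag D | data) = (0.037879) / (0.17725) = 0.21371.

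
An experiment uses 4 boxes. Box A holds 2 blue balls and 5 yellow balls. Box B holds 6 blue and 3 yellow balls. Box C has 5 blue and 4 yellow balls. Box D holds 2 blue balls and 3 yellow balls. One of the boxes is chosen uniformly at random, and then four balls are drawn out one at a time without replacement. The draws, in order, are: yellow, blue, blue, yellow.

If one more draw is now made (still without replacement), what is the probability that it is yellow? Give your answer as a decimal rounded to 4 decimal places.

0.6676

Compute the likelihood of the observed sequence for each case: P(data | box A) = (5/7)(2/6)(1/5)(4/4) = 0.047619; P(data | box B) = (3/9)(6/8)(5/7)(2/6) = 0.059524; P(data | box C) = (4/9)(5/8)(4/7)(3/6) = 0.079365; P(data | box D) = (3/5)(2/4)(1/3)(2/2) = 0.1.
The prior-weighted likelihoods are 1/4 · 0.047619 = 0.011905, 1/4 · 0.059524 = 0.014881, 1/4 · 0.079365 = 0.019841, 1/4 · 0.1 = 0.025; these sum to 0.071627.
Normalising, the posterior is P(box A | data) = 0.1662, P(box B | data) = 0.20776, P(box C | data) = 0.27701, P(box D | data) = 0.34903.
The predictive probability is P(yellow next | data) = (1)(0.1662) + (1/5)(0.20776) + (2/5)(0.27701) + (1)(0.34903) = 0.66759.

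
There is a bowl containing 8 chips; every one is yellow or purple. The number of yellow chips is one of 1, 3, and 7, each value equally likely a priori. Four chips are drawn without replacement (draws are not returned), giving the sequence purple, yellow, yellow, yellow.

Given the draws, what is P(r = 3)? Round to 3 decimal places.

Compute the likelihood of the observed sequence for each case: P(data | r = 1) = (7/8)(1/7)(0/6) = 0; P(data | r = 3) = (5/8)(3/7)(2/6)(1/5) = 1/56; P(data | r = 7) = (1/8)(7/7)(6/6)(5/5) = 1/8.
The prior-weighted likelihoods are 1/3 · 0 = 0, 1/3 · 1/56 = 1/168, 1/3 · 1/8 = 1/24; with total 1/21.
So P(r = 3 | data) = (1/168) / (1/21) = 1/8.

0.125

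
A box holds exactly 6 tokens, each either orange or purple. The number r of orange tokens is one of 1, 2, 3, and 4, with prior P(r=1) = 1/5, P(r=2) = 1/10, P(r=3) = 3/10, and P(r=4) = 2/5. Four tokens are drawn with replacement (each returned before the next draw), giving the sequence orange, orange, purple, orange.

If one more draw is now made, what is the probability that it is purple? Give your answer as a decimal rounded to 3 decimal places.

0.404

The likelihood of the observed sequence under each hypothesis: P(data | r = 1) = (1/6)(1/6)(5/6)(1/6) = 0.003858; P(data | r = 2) = (2/6)(2/6)(4/6)(2/6) = 0.024691; P(data | r = 3) = (3/6)(3/6)(3/6)(3/6) = 0.0625; P(data | r = 4) = (4/6)(4/6)(2/6)(4/6) = 0.098765.
The prior-weighted likelihoods are 1/5 · 0.003858 = 0.0007716, 1/10 · 0.024691 = 0.0024691, 3/10 · 0.0625 = 0.01875, 2/5 · 0.098765 = 0.039506; summing to 0.061497.
Dividing through by the total gives posterior P(r = 1 | data) = 0.012547, P(r = 2 | data) = 0.040151, P(r = 3 | data) = 0.30489, P(r = 4 | data) = 0.64241.
So P(purple next | data) = Σ P(purple next | H) P(H | data) = (5/6)(0.012547) + (2/3)(0.040151) + (1/2)(0.30489) + (1/3)(0.64241) = 0.40381.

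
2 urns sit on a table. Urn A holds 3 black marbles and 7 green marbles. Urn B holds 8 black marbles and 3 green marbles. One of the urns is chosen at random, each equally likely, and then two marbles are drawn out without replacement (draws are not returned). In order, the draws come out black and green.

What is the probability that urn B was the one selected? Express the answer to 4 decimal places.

For each hypothesis, P(data | H) works out to: P(data | urn A) = (3/10)(7/9) = 7/30; P(data | urn B) = (8/11)(3/10) = 12/55.
Weighting by the prior gives 1/2 · 7/30 = 7/60, 1/2 · 12/55 = 6/55; these sum to 149/660.
Therefore the posterior P(urn B | data) = (6/55) / (149/660) = 72/149.

0.4832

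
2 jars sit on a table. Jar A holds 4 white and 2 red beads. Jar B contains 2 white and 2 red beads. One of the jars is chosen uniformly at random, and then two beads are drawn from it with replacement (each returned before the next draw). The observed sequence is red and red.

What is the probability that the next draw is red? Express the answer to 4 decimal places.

The likelihood of the observed sequence under each hypothesis: P(data | jar A) = (2/6)(2/6) = 1/9; P(data | jar B) = (2/4)(2/4) = 1/4.
Weighting by the prior gives 1/2 · 1/9 = 1/18, 1/2 · 1/4 = 1/8; summing to 13/72.
The posterior is then P(jar A | data) = 4/13, P(jar B | data) = 9/13.
Averaging over the posterior, P(red next | data) = (1/3)(4/13) + (1/2)(9/13) = 35/78.

0.4487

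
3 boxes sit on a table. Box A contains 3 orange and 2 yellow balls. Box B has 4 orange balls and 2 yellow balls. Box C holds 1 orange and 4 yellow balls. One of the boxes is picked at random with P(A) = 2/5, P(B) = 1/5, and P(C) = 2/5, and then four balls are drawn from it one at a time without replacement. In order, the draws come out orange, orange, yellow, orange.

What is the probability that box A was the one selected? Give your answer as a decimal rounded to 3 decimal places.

0.600

The likelihood of the observed sequence under each hypothesis: P(data | box A) = (3/5)(2/4)(2/3)(1/2) = 1/10; P(data | box B) = (4/6)(3/5)(2/4)(2/3) = 2/15; P(data | box C) = (1/5)(0/4) = 0.
Multiplying each by its prior: 2/5 · 1/10 = 1/25, 1/5 · 2/15 = 2/75, 2/5 · 0 = 0; summing to 1/15.
Therefore the posterior P(box A | data) = (1/25) / (1/15) = 3/5.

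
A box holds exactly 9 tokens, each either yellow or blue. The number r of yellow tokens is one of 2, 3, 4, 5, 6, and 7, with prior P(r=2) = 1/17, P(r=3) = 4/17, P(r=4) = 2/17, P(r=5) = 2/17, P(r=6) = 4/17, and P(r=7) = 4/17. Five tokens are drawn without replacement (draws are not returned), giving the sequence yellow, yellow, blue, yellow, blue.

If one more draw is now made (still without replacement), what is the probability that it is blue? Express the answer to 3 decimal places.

Compute the likelihood of the observed sequence for each case: P(data | r = 2) = (2/9)(1/8)(7/7)(0/6) = 0; P(data | r = 3) = (3/9)(2/8)(6/7)(1/6)(5/5) = 0.011905; P(data | r = 4) = (4/9)(3/8)(5/7)(2/6)(4/5) = 0.031746; P(data | r = 5) = (5/9)(4/8)(4/7)(3/6)(3/5) = 0.047619; P(data | r = 6) = (6/9)(5/8)(3/7)(4/6)(2/5) = 0.047619; P(data | r = 7) = (7/9)(6/8)(2/7)(5/6)(1/5) = 0.027778.
Multiplying each by its prior: 1/17 · 0 = 0, 4/17 · 0.011905 = 0.0028011, 2/17 · 0.031746 = 0.0037348, 2/17 · 0.047619 = 0.0056022, 4/17 · 0.047619 = 0.011204, 4/17 · 0.027778 = 0.0065359; these sum to 0.029879.
Dividing through by the total gives posterior P(r = 2 | data) = 0, P(r = 3 | data) = 0.09375, P(r = 4 | data) = 0.125, P(r = 5 | data) = 0.1875, P(r = 6 | data) = 0.375, P(r = 7 | data) = 0.21875.
The predictive probability is P(blue next | data) = (1)(0.09375) + (3/4)(0.125) + (1/2)(0.1875) + (1/4)(0.375) + (0)(0.21875) = 0.375.

0.375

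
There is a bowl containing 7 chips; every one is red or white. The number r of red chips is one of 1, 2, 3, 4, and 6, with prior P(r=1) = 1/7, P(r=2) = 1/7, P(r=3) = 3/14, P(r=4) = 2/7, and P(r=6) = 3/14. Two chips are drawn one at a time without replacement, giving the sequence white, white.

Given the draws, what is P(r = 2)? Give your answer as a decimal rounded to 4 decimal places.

0.2500

For each hypothesis, P(data | H) works out to: P(data | r = 1) = (6/7)(5/6) = 5/7; P(data | r = 2) = (5/7)(4/6) = 10/21; P(data | r = 3) = (4/7)(3/6) = 2/7; P(data | r = 4) = (3/7)(2/6) = 1/7; P(data | r = 6) = (1/7)(0/6) = 0.
Weighting by the prior gives 1/7 · 5/7 = 5/49, 1/7 · 10/21 = 10/147, 3/14 · 2/7 = 3/49, 2/7 · 1/7 = 2/49, 3/14 · 0 = 0; summing to 40/147.
Therefore the posterior P(r = 2 | data) = (10/147) / (40/147) = 1/4.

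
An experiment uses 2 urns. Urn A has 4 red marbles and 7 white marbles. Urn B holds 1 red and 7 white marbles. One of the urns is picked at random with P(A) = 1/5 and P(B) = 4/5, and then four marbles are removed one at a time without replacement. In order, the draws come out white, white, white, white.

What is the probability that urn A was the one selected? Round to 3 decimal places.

0.050

Under each hypothesis, the probability of the observed sequence is: P(data | urn A) = (7/11)(6/10)(5/9)(4/8) = 7/66; P(data | urn B) = (7/8)(6/7)(5/6)(4/5) = 1/2.
Multiplying each by its prior: 1/5 · 7/66 = 7/330, 4/5 · 1/2 = 2/5; these sum to 139/330.
So P(urn A | data) = (7/330) / (139/330) = 7/139.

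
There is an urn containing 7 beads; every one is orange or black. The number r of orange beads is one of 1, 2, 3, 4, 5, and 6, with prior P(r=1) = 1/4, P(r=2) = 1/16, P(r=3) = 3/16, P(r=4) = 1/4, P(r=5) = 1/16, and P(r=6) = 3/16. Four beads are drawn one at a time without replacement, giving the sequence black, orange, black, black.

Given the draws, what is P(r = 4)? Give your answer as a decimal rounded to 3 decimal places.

0.105

Compute the likelihood of the observed sequence for each case: P(data | r = 1) = (6/7)(1/6)(5/5)(4/4) = 1/7; P(data | r = 2) = (5/7)(2/6)(4/5)(3/4) = 1/7; P(data | r = 3) = (4/7)(3/6)(3/5)(2/4) = 3/35; P(data | r = 4) = (3/7)(4/6)(2/5)(1/4) = 1/35; P(data | r = 5) = (2/7)(5/6)(1/5)(0/4) = 0; P(data | r = 6) = (1/7)(6/6)(0/5) = 0.
Multiplying each by its prior: 1/4 · 1/7 = 1/28, 1/16 · 1/7 = 1/112, 3/16 · 3/35 = 9/560, 1/4 · 1/35 = 1/140, 1/16 · 0 = 0, 3/16 · 0 = 0; with total 19/280.
So P(r = 4 | data) = (1/140) / (19/280) = 2/19.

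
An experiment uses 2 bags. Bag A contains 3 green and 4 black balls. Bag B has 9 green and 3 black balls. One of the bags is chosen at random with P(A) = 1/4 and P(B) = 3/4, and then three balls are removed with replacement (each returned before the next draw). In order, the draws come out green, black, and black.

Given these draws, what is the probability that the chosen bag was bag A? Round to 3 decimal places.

0.499

The likelihood of the observed sequence under each hypothesis: P(data | bag A) = (3/7)(4/7)(4/7) = 0.13994; P(data | bag B) = (9/12)(3/12)(3/12) = 0.046875.
Multiplying each by its prior: 1/4 · 0.13994 = 0.034985, 3/4 · 0.046875 = 0.035156; summing to 0.070142.
By Bayes' rule, P(bag A | data) = (0.034985) / (0.070142) = 0.49878.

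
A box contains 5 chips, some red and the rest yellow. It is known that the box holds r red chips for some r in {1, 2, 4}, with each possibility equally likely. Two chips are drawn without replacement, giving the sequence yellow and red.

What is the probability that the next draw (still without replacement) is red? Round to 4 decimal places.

0.4286

For each hypothesis, P(data | H) works out to: P(data | r = 1) = (4/5)(1/4) = 1/5; P(data | r = 2) = (3/5)(2/4) = 3/10; P(data | r = 4) = (1/5)(4/4) = 1/5.
Weighting by the prior gives 1/3 · 1/5 = 1/15, 1/3 · 3/10 = 1/10, 1/3 · 1/5 = 1/15; these sum to 7/30.
The posterior is then P(r = 1 | data) = 2/7, P(r = 2 | data) = 3/7, P(r = 4 | data) = 2/7.
So P(red next | data) = Σ P(red next | H) P(H | data) = (0)(2/7) + (1/3)(3/7) + (1)(2/7) = 3/7.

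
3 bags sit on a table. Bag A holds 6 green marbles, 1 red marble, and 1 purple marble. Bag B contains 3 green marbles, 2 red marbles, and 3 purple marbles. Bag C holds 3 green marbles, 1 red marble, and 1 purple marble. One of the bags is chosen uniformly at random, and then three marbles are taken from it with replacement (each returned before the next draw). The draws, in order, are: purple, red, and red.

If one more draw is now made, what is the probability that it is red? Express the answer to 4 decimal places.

Compute the likelihood of the observed sequence for each case: P(data | bag A) = (1/8)(1/8)(1/8) = 0.0019531; P(data | bag B) = (3/8)(2/8)(2/8) = 0.023438; P(data | bag C) = (1/5)(1/5)(1/5) = 0.008.
The prior-weighted likelihoods are 1/3 · 0.0019531 = 0.00065104, 1/3 · 0.023438 = 0.0078125, 1/3 · 0.008 = 0.0026667; with total 0.01113.
Normalising, the posterior is P(bag A | data) = 0.058493, P(bag B | data) = 0.70192, P(bag C | data) = 0.23959.
The predictive probability is P(red next | data) = (1/8)(0.058493) + (1/4)(0.70192) + (1/5)(0.23959) = 0.23071.

0.2307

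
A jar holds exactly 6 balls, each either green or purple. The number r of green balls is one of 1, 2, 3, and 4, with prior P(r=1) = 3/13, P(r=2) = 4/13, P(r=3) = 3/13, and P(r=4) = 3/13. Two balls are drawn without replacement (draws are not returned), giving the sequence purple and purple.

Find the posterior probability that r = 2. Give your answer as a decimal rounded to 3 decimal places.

For each hypothesis, P(data | H) works out to: P(data | r = 1) = (5/6)(4/5) = 2/3; P(data | r = 2) = (4/6)(3/5) = 2/5; P(data | r = 3) = (3/6)(2/5) = 1/5; P(data | r = 4) = (2/6)(1/5) = 1/15.
The prior-weighted likelihoods are 3/13 · 2/3 = 2/13, 4/13 · 2/5 = 8/65, 3/13 · 1/5 = 3/65, 3/13 · 1/15 = 1/65; with total 22/65.
Hence P(r = 2 | data) = (8/65) / (22/65) = 4/11.

0.364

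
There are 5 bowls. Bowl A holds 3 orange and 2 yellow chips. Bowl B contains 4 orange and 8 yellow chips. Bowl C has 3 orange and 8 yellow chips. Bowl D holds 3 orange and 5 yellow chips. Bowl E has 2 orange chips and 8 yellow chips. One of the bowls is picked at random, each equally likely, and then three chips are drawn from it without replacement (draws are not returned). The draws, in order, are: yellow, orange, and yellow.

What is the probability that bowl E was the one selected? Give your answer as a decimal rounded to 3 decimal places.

The likelihood of the observed sequence under each hypothesis: P(data | bowl A) = (2/5)(3/4)(1/3) = 0.1; P(data | bowl B) = (8/12)(4/11)(7/10) = 0.1697; P(data | bowl C) = (8/11)(3/10)(7/9) = 0.1697; P(data | bowl D) = (5/8)(3/7)(4/6) = 0.17857; P(data | bowl E) = (8/10)(2/9)(7/8) = 0.15556.
Multiplying each by its prior: 1/5 · 0.1 = 0.02, 1/5 · 0.1697 = 0.033939, 1/5 · 0.1697 = 0.033939, 1/5 · 0.17857 = 0.035714, 1/5 · 0.15556 = 0.031111; with total 0.1547.
By Bayes' rule, P(bowl E | data) = (0.031111) / (0.1547) = 0.2011.

0.201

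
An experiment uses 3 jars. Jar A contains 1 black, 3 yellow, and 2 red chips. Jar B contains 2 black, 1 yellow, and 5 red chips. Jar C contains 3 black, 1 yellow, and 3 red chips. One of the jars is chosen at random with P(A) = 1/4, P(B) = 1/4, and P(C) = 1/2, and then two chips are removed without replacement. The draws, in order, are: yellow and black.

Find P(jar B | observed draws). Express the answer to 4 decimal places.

Under each hypothesis, the probability of the observed sequence is: P(data | jar A) = (3/6)(1/5) = 1/10; P(data | jar B) = (1/8)(2/7) = 1/28; P(data | jar C) = (1/7)(3/6) = 1/14.
Multiplying each by its prior: 1/4 · 1/10 = 1/40, 1/4 · 1/28 = 1/112, 1/2 · 1/14 = 1/28; summing to 39/560.
Hence P(jar B | data) = (1/112) / (39/560) = 5/39.

0.1282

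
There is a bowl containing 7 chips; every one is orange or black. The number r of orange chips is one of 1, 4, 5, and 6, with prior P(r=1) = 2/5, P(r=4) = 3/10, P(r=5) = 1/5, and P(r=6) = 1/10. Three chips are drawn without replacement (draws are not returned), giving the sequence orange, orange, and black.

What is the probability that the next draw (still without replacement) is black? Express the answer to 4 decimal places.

Compute the likelihood of the observed sequence for each case: P(data | r = 1) = (1/7)(0/6) = 0; P(data | r = 4) = (4/7)(3/6)(3/5) = 0.17143; P(data | r = 5) = (5/7)(4/6)(2/5) = 0.19048; P(data | r = 6) = (6/7)(5/6)(1/5) = 0.14286.
The prior-weighted likelihoods are 2/5 · 0 = 0, 3/10 · 0.17143 = 0.051429, 1/5 · 0.19048 = 0.038095, 1/10 · 0.14286 = 0.014286; with total 0.10381.
The posterior is then P(r = 1 | data) = 0, P(r = 4 | data) = 0.49541, P(r = 5 | data) = 0.36697, P(r = 6 | data) = 0.13761.
So P(black next | data) = Σ P(black next | H) P(H | data) = (1/2)(0.49541) + (1/4)(0.36697) + (0)(0.13761) = 0.33945.

0.3394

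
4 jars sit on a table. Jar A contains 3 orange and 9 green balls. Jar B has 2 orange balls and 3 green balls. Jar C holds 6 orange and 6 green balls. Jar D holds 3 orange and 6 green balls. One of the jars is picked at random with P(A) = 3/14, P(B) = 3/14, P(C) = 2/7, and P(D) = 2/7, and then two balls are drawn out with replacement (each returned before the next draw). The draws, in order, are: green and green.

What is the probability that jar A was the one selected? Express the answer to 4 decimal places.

For each hypothesis, P(data | H) works out to: P(data | jar A) = (9/12)(9/12) = 0.5625; P(data | jar B) = (3/5)(3/5) = 0.36; P(data | jar C) = (6/12)(6/12) = 0.25; P(data | jar D) = (6/9)(6/9) = 0.44444.
The prior-weighted likelihoods are 3/14 · 0.5625 = 0.12054, 3/14 · 0.36 = 0.077143, 2/7 · 0.25 = 0.071429, 2/7 · 0.44444 = 0.12698; with total 0.39609.
Hence P(jar A | data) = (0.12054) / (0.39609) = 0.30431.

0.3043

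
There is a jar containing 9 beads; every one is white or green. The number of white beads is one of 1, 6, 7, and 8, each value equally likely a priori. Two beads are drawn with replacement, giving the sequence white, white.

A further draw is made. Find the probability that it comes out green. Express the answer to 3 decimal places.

Under each hypothesis, the probability of the observed sequence is: P(data | r = 1) = (1/9)(1/9) = 1/81; P(data | r = 6) = (6/9)(6/9) = 4/9; P(data | r = 7) = (7/9)(7/9) = 49/81; P(data | r = 8) = (8/9)(8/9) = 64/81.
Weighting by the prior gives 1/4 · 1/81 = 1/324, 1/4 · 4/9 = 1/9, 1/4 · 49/81 = 49/324, 1/4 · 64/81 = 16/81; with total 25/54.
The posterior is then P(r = 1 | data) = 1/150, P(r = 6 | data) = 6/25, P(r = 7 | data) = 49/150, P(r = 8 | data) = 32/75.
So P(green next | data) = Σ P(green next | H) P(H | data) = (8/9)(1/150) + (1/3)(6/25) + (2/9)(49/150) + (1/9)(32/75) = 139/675.

0.206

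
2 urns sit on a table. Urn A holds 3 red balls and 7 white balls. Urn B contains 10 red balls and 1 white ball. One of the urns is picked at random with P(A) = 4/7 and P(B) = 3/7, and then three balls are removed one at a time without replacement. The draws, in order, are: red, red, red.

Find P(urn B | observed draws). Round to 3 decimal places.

0.985

Compute the likelihood of the observed sequence for each case: P(data | urn A) = (3/10)(2/9)(1/8) = 0.0083333; P(data | urn B) = (10/11)(9/10)(8/9) = 0.72727.
Multiplying each by its prior: 4/7 · 0.0083333 = 0.0047619, 3/7 · 0.72727 = 0.31169; summing to 0.31645.
So P(urn B | data) = (0.31169) / (0.31645) = 0.98495.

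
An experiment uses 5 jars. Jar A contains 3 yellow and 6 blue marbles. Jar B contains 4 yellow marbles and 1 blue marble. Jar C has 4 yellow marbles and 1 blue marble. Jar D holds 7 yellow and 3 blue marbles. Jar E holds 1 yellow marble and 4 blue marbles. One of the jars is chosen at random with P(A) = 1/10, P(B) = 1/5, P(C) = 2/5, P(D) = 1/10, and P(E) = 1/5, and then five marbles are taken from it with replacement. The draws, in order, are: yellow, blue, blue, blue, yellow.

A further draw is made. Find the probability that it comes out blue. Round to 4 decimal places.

0.5502

Compute the likelihood of the observed sequence for each case: P(data | jar A) = (3/9)(6/9)(6/9)(6/9)(3/9) = 0.032922; P(data | jar B) = (4/5)(1/5)(1/5)(1/5)(4/5) = 0.00512; P(data | jar C) = (4/5)(1/5)(1/5)(1/5)(4/5) = 0.00512; P(data | jar D) = (7/10)(3/10)(3/10)(3/10)(7/10) = 0.01323; P(data | jar E) = (1/5)(4/5)(4/5)(4/5)(1/5) = 0.02048.
The prior-weighted likelihoods are 1/10 · 0.032922 = 0.0032922, 1/5 · 0.00512 = 0.001024, 2/5 · 0.00512 = 0.002048, 1/10 · 0.01323 = 0.001323, 1/5 · 0.02048 = 0.004096; summing to 0.011783.
Dividing through by the total gives posterior P(jar A | data) = 0.2794, P(jar B | data) = 0.086904, P(jar C | data) = 0.17381, P(jar D | data) = 0.11228, P(jar E | data) = 0.34761.
So P(blue next | data) = Σ P(blue next | H) P(H | data) = (2/3)(0.2794) + (1/5)(0.086904) + (1/5)(0.17381) + (3/10)(0.11228) + (4/5)(0.34761) = 0.55018.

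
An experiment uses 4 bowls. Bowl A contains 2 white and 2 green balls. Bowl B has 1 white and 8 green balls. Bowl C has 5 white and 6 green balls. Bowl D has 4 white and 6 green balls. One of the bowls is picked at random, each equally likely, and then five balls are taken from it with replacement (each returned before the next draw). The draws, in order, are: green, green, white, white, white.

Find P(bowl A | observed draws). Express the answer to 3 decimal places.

0.375

The likelihood of the observed sequence under each hypothesis: P(data | bowl A) = (2/4)(2/4)(2/4)(2/4)(2/4) = 0.03125; P(data | bowl B) = (8/9)(8/9)(1/9)(1/9)(1/9) = 0.0010838; P(data | bowl C) = (6/11)(6/11)(5/11)(5/11)(5/11) = 0.027941; P(data | bowl D) = (6/10)(6/10)(4/10)(4/10)(4/10) = 0.02304.
The prior-weighted likelihoods are 1/4 · 0.03125 = 0.0078125, 1/4 · 0.0010838 = 0.00027096, 1/4 · 0.027941 = 0.0069854, 1/4 · 0.02304 = 0.00576; summing to 0.020829.
By Bayes' rule, P(bowl A | data) = (0.0078125) / (0.020829) = 0.37508.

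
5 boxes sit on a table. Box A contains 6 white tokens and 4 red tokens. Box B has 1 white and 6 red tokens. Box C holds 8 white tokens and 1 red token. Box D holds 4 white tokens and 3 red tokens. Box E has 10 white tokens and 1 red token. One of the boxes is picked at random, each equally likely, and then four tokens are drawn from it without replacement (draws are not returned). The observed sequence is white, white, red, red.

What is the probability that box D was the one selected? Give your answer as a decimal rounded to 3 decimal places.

For each hypothesis, P(data | H) works out to: P(data | box A) = (6/10)(5/9)(4/8)(3/7) = 1/14; P(data | box B) = (1/7)(0/6) = 0; P(data | box C) = (8/9)(7/8)(1/7)(0/6) = 0; P(data | box D) = (4/7)(3/6)(3/5)(2/4) = 3/35; P(data | box E) = (10/11)(9/10)(1/9)(0/8) = 0.
The prior-weighted likelihoods are 1/5 · 1/14 = 1/70, 1/5 · 0 = 0, 1/5 · 0 = 0, 1/5 · 3/35 = 3/175, 1/5 · 0 = 0; these sum to 11/350.
So P(box D | data) = (3/175) / (11/350) = 6/11.

0.545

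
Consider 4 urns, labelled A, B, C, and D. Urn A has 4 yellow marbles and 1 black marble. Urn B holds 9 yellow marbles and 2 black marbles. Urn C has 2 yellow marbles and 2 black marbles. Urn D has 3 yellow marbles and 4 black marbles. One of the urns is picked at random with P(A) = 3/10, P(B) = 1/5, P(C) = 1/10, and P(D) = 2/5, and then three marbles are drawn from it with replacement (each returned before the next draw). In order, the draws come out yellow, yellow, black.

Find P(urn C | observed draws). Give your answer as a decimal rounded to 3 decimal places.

Compute the likelihood of the observed sequence for each case: P(data | urn A) = (4/5)(4/5)(1/5) = 0.128; P(data | urn B) = (9/11)(9/11)(2/11) = 0.12171; P(data | urn C) = (2/4)(2/4)(2/4) = 0.125; P(data | urn D) = (3/7)(3/7)(4/7) = 0.10496.
Multiplying each by its prior: 3/10 · 0.128 = 0.0384, 1/5 · 0.12171 = 0.024343, 1/10 · 0.125 = 0.0125, 2/5 · 0.10496 = 0.041983; these sum to 0.11723.
By Bayes' rule, P(urn C | data) = (0.0125) / (0.11723) = 0.10663.

0.107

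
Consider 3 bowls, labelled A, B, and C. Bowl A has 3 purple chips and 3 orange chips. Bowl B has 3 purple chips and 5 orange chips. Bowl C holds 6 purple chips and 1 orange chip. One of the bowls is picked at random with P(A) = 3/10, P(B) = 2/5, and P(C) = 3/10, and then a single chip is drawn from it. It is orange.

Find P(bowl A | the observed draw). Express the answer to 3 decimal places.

The likelihood of this draw under each hypothesis: P(data | bowl A) = (3/6) = 1/2; P(data | bowl B) = (5/8) = 5/8; P(data | bowl C) = (1/7) = 1/7.
Weighting by the prior gives 3/10 · 1/2 = 3/20, 2/5 · 5/8 = 1/4, 3/10 · 1/7 = 3/70; with total 31/70.
Hence P(bowl A | data) = (3/20) / (31/70) = 21/62.

0.339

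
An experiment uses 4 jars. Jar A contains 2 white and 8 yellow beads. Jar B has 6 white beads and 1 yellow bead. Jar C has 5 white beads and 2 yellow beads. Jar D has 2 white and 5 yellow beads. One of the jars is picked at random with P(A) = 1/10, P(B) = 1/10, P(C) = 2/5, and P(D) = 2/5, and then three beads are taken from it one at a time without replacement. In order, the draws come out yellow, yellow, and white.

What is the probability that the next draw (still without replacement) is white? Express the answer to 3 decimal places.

0.364

Compute the likelihood of the observed sequence for each case: P(data | jar A) = (8/10)(7/9)(2/8) = 0.15556; P(data | jar B) = (1/7)(0/6) = 0; P(data | jar C) = (2/7)(1/6)(5/5) = 0.047619; P(data | jar D) = (5/7)(4/6)(2/5) = 0.19048.
The prior-weighted likelihoods are 1/10 · 0.15556 = 0.015556, 1/10 · 0 = 0, 2/5 · 0.047619 = 0.019048, 2/5 · 0.19048 = 0.07619; summing to 0.11079.
The posterior is then P(jar A | data) = 0.1404, P(jar B | data) = 0, P(jar C | data) = 0.17192, P(jar D | data) = 0.68768.
So P(white next | data) = Σ P(white next | H) P(H | data) = (1/7)(0.1404) + (1)(0.17192) + (1/4)(0.68768) = 0.3639.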